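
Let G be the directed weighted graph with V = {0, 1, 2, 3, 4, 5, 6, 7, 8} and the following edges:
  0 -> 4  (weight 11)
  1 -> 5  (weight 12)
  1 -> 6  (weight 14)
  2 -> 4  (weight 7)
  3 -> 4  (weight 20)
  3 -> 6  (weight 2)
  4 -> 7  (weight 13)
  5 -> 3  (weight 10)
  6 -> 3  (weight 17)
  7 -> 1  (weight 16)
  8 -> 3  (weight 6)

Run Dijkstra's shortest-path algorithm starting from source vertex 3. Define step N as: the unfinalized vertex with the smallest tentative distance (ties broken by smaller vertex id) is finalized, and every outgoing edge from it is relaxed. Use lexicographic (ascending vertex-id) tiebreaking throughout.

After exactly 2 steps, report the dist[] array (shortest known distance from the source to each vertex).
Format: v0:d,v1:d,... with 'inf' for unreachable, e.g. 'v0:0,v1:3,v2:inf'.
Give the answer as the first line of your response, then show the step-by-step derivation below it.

v0:inf,v1:inf,v2:inf,v3:0,v4:20,v5:inf,v6:2,v7:inf,v8:inf

step 1: dist = v0:inf,v1:inf,v2:inf,v3:0,v4:20,v5:inf,v6:2,v7:inf,v8:inf
step 2: dist = v0:inf,v1:inf,v2:inf,v3:0,v4:20,v5:inf,v6:2,v7:inf,v8:inf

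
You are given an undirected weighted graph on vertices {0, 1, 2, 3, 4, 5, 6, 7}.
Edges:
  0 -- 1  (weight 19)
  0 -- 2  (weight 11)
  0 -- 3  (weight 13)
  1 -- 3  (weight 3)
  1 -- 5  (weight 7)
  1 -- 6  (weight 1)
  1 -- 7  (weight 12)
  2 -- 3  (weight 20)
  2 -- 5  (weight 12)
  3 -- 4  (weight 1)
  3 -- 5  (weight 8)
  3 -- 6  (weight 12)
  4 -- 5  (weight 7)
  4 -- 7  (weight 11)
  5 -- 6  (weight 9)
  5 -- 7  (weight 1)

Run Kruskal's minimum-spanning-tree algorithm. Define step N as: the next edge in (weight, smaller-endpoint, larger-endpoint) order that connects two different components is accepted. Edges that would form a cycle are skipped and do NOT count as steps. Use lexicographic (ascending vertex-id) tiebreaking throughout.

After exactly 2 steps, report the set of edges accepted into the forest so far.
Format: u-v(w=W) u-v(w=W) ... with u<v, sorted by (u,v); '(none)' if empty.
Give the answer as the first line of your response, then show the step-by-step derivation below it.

1-6(w=1) 3-4(w=1)

step 1: add edge 1-6 (w=1); MST = {1-6(w=1)}
step 2: add edge 3-4 (w=1); MST = {1-6(w=1) 3-4(w=1)}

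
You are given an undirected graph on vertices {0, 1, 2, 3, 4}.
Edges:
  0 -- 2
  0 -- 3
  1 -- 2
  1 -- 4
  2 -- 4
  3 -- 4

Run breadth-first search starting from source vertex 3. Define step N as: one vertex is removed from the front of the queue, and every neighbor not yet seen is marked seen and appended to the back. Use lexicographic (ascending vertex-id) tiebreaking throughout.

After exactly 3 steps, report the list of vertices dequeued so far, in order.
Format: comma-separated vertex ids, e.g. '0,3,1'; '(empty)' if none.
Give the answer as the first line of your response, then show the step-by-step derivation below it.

3,0,4

step 1: dequeue 3; queue=[0,4]; order=3
step 2: dequeue 0; queue=[4,2]; order=3,0
step 3: dequeue 4; queue=[2,1]; order=3,0,4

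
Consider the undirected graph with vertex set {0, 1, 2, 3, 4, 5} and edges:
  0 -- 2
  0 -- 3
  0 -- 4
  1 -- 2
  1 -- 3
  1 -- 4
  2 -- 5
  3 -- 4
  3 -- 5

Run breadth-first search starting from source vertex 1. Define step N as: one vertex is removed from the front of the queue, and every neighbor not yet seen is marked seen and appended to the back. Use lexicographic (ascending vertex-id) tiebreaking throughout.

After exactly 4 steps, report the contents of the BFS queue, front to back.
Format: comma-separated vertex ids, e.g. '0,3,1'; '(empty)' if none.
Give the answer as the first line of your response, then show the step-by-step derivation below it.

0,5

step 1: dequeue 1; queue=[2,3,4]; order=1
step 2: dequeue 2; queue=[3,4,0,5]; order=1,2
step 3: dequeue 3; queue=[4,0,5]; order=1,2,3
step 4: dequeue 4; queue=[0,5]; order=1,2,3,4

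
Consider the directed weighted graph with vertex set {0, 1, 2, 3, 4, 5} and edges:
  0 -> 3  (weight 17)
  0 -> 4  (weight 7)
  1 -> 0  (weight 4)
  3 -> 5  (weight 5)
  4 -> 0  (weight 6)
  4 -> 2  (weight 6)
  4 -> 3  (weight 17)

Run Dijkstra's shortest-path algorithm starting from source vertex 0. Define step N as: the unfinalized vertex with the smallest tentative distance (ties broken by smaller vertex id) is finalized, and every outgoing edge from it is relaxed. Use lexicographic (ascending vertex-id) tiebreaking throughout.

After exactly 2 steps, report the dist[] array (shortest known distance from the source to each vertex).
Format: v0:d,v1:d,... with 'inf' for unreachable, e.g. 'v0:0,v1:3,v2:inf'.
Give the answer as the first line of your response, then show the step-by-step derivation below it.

v0:0,v1:inf,v2:13,v3:17,v4:7,v5:inf

step 1: dist = v0:0,v1:inf,v2:inf,v3:17,v4:7,v5:inf
step 2: dist = v0:0,v1:inf,v2:13,v3:17,v4:7,v5:inf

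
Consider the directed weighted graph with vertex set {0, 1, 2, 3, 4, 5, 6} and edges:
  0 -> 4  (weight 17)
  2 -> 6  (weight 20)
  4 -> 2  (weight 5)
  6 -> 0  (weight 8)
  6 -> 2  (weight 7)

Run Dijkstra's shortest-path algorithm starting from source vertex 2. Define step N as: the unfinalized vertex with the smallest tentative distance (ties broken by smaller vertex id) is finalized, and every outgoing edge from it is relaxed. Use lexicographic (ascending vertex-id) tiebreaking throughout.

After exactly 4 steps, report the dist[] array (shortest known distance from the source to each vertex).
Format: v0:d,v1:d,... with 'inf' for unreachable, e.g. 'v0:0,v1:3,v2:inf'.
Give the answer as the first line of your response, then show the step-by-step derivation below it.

v0:28,v1:inf,v2:0,v3:inf,v4:45,v5:inf,v6:20

step 1: dist = v0:inf,v1:inf,v2:0,v3:inf,v4:inf,v5:inf,v6:20
step 2: dist = v0:28,v1:inf,v2:0,v3:inf,v4:inf,v5:inf,v6:20
step 3: dist = v0:28,v1:inf,v2:0,v3:inf,v4:45,v5:inf,v6:20
step 4: dist = v0:28,v1:inf,v2:0,v3:inf,v4:45,v5:inf,v6:20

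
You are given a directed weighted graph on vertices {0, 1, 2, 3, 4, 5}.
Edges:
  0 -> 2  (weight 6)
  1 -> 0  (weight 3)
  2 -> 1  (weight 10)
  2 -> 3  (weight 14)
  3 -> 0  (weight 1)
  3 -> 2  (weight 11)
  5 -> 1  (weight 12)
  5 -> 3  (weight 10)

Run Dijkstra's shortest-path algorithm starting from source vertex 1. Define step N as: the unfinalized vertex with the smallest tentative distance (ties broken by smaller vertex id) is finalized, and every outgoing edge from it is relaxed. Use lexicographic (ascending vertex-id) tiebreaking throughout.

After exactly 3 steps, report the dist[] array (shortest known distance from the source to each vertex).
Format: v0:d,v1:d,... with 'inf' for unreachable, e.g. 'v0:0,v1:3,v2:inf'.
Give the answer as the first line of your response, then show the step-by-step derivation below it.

v0:3,v1:0,v2:9,v3:23,v4:inf,v5:inf

step 1: dist = v0:3,v1:0,v2:inf,v3:inf,v4:inf,v5:inf
step 2: dist = v0:3,v1:0,v2:9,v3:inf,v4:inf,v5:inf
step 3: dist = v0:3,v1:0,v2:9,v3:23,v4:inf,v5:inf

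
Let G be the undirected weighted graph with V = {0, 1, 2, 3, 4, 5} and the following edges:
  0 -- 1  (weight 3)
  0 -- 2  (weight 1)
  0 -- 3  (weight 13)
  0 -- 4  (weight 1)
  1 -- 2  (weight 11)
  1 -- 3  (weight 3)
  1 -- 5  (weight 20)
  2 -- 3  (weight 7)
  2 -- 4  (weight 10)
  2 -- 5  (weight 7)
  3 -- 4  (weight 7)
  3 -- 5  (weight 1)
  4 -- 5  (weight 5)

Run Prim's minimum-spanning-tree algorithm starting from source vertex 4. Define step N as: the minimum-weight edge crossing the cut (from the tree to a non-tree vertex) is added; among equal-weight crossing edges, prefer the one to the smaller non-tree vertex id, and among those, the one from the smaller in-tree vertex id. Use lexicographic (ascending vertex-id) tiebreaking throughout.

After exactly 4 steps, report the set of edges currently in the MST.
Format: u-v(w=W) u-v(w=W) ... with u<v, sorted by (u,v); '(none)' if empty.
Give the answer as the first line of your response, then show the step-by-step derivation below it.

0-1(w=3) 0-2(w=1) 0-4(w=1) 1-3(w=3)

step 1: add edge 0-4 (w=1); MST = {0-4(w=1)}
step 2: add edge 0-2 (w=1); MST = {0-2(w=1) 0-4(w=1)}
step 3: add edge 0-1 (w=3); MST = {0-1(w=3) 0-2(w=1) 0-4(w=1)}
step 4: add edge 1-3 (w=3); MST = {0-1(w=3) 0-2(w=1) 0-4(w=1) 1-3(w=3)}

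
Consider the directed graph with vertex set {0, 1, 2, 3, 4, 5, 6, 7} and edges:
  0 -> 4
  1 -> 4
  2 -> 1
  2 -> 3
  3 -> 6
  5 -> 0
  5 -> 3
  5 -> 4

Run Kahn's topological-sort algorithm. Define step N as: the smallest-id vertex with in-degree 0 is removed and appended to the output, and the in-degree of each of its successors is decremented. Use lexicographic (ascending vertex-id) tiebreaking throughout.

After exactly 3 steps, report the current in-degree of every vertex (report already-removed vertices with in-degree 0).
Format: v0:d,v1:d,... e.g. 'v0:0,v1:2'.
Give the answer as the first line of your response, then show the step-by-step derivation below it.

v0:0,v1:0,v2:0,v3:0,v4:1,v5:0,v6:1,v7:0

step 1: output 2; order=[2]; indeg=(1,0,0,1,3,0,1,0)
step 2: output 1; order=[2,1]; indeg=(1,0,0,1,2,0,1,0)
step 3: output 5; order=[2,1,5]; indeg=(0,0,0,0,1,0,1,0)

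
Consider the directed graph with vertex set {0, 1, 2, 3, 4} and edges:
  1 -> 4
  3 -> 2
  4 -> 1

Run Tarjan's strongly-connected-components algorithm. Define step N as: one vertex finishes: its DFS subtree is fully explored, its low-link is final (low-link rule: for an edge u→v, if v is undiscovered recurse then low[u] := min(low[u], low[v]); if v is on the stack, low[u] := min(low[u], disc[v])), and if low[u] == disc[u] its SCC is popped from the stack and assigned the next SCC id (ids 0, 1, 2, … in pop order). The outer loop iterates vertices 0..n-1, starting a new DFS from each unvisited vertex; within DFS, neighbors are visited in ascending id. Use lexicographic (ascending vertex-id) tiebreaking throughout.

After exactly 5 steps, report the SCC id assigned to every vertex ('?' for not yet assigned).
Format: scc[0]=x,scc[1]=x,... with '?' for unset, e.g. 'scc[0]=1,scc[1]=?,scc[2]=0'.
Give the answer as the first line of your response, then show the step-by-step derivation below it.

scc[0]=0,scc[1]=1,scc[2]=2,scc[3]=3,scc[4]=1

step 1: low=(low[0]=0,low[1]=?,low[2]=?,low[3]=?,low[4]=?); scc=(scc[0]=0,scc[1]=?,scc[2]=?,scc[3]=?,scc[4]=?)
step 2: low=(low[0]=0,low[1]=1,low[2]=?,low[3]=?,low[4]=1); scc=(scc[0]=0,scc[1]=?,scc[2]=?,scc[3]=?,scc[4]=?)
step 3: low=(low[0]=0,low[1]=1,low[2]=?,low[3]=?,low[4]=1); scc=(scc[0]=0,scc[1]=1,scc[2]=?,scc[3]=?,scc[4]=1)
step 4: low=(low[0]=0,low[1]=1,low[2]=3,low[3]=?,low[4]=1); scc=(scc[0]=0,scc[1]=1,scc[2]=2,scc[3]=?,scc[4]=1)
step 5: low=(low[0]=0,low[1]=1,low[2]=3,low[3]=4,low[4]=1); scc=(scc[0]=0,scc[1]=1,scc[2]=2,scc[3]=3,scc[4]=1)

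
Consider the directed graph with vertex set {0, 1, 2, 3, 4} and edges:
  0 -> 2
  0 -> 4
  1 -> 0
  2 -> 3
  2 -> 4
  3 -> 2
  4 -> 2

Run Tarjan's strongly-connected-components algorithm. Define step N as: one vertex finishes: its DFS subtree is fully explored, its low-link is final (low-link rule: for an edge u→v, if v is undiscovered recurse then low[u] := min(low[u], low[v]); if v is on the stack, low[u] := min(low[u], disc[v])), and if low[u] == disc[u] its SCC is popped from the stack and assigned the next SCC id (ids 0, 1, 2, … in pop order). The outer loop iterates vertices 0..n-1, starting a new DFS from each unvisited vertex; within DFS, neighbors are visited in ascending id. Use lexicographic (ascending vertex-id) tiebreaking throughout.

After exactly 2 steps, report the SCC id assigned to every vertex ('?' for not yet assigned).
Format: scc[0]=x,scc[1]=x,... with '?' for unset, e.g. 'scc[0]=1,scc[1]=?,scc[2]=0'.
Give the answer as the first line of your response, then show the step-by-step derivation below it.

scc[0]=?,scc[1]=?,scc[2]=?,scc[3]=?,scc[4]=?

step 1: low=(low[0]=0,low[1]=?,low[2]=1,low[3]=1,low[4]=?); scc=(scc[0]=?,scc[1]=?,scc[2]=?,scc[3]=?,scc[4]=?)
step 2: low=(low[0]=0,low[1]=?,low[2]=1,low[3]=1,low[4]=1); scc=(scc[0]=?,scc[1]=?,scc[2]=?,scc[3]=?,scc[4]=?)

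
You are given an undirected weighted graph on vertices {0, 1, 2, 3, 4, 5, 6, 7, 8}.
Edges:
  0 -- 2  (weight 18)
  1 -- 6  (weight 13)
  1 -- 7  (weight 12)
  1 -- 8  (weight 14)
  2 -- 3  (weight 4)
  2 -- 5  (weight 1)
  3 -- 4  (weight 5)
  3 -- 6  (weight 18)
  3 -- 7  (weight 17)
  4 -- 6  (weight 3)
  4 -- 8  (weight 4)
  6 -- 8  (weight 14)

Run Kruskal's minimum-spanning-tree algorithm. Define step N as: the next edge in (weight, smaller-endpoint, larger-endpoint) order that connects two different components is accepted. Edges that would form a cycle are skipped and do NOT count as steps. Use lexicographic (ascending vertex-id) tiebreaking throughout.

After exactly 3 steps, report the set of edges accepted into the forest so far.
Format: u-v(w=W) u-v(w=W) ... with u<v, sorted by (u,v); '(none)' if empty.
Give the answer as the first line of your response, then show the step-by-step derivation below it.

2-3(w=4) 2-5(w=1) 4-6(w=3)

step 1: add edge 2-5 (w=1); MST = {2-5(w=1)}
step 2: add edge 4-6 (w=3); MST = {2-5(w=1) 4-6(w=3)}
step 3: add edge 2-3 (w=4); MST = {2-3(w=4) 2-5(w=1) 4-6(w=3)}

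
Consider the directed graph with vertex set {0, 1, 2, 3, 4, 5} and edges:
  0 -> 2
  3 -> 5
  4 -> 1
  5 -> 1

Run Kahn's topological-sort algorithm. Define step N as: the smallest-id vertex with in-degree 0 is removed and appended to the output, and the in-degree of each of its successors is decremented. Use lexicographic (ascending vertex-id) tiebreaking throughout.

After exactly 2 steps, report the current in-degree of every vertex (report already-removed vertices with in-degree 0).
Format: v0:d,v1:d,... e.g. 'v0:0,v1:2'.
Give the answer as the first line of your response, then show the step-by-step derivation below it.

v0:0,v1:2,v2:0,v3:0,v4:0,v5:1

step 1: output 0; order=[0]; indeg=(0,2,0,0,0,1)
step 2: output 2; order=[0,2]; indeg=(0,2,0,0,0,1)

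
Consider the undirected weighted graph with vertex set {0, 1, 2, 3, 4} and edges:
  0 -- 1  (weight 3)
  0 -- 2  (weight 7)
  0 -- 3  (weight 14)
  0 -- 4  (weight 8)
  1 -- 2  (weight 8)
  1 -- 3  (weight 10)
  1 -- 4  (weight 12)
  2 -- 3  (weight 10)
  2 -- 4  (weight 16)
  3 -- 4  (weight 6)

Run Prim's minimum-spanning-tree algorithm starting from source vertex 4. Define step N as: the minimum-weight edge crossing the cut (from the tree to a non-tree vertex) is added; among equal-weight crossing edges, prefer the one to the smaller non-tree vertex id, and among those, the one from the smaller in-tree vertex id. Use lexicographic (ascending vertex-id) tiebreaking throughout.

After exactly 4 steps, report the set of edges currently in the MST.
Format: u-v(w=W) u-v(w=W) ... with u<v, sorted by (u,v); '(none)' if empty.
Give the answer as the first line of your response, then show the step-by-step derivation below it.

0-1(w=3) 0-2(w=7) 0-4(w=8) 3-4(w=6)

step 1: add edge 3-4 (w=6); MST = {3-4(w=6)}
step 2: add edge 0-4 (w=8); MST = {0-4(w=8) 3-4(w=6)}
step 3: add edge 0-1 (w=3); MST = {0-1(w=3) 0-4(w=8) 3-4(w=6)}
step 4: add edge 0-2 (w=7); MST = {0-1(w=3) 0-2(w=7) 0-4(w=8) 3-4(w=6)}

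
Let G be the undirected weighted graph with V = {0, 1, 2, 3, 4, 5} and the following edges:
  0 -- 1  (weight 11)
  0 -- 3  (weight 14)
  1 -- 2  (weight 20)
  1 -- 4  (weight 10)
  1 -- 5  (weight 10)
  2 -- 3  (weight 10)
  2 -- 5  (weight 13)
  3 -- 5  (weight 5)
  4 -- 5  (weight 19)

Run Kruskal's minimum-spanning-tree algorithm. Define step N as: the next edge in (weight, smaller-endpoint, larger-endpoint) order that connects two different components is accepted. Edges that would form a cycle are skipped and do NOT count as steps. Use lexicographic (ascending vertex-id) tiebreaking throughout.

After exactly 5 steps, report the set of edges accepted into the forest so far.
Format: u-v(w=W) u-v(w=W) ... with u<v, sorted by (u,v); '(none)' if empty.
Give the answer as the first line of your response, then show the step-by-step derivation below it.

0-1(w=11) 1-4(w=10) 1-5(w=10) 2-3(w=10) 3-5(w=5)

step 1: add edge 3-5 (w=5); MST = {3-5(w=5)}
step 2: add edge 1-4 (w=10); MST = {1-4(w=10) 3-5(w=5)}
step 3: add edge 1-5 (w=10); MST = {1-4(w=10) 1-5(w=10) 3-5(w=5)}
step 4: add edge 2-3 (w=10); MST = {1-4(w=10) 1-5(w=10) 2-3(w=10) 3-5(w=5)}
step 5: add edge 0-1 (w=11); MST = {0-1(w=11) 1-4(w=10) 1-5(w=10) 2-3(w=10) 3-5(w=5)}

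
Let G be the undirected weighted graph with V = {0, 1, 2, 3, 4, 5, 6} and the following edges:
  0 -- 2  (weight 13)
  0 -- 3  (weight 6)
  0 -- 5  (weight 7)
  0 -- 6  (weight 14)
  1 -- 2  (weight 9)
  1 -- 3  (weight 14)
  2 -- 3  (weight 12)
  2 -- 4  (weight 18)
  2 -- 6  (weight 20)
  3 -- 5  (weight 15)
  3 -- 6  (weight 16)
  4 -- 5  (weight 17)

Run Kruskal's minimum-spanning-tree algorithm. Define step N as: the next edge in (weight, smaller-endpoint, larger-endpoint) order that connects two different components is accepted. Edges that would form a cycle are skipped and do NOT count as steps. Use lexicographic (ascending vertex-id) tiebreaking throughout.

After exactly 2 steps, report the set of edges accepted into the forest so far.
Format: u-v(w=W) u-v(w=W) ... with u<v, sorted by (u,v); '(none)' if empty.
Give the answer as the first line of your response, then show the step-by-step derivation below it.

0-3(w=6) 0-5(w=7)

step 1: add edge 0-3 (w=6); MST = {0-3(w=6)}
step 2: add edge 0-5 (w=7); MST = {0-3(w=6) 0-5(w=7)}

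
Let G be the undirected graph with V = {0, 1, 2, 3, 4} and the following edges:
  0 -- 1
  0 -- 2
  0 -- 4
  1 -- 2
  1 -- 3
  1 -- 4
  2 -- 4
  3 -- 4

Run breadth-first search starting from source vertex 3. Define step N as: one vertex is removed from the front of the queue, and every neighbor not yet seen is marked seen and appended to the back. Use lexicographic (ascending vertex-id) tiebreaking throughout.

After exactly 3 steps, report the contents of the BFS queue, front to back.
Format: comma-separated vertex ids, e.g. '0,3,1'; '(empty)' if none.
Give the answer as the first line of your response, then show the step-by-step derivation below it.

0,2

step 1: dequeue 3; queue=[1,4]; order=3
step 2: dequeue 1; queue=[4,0,2]; order=3,1
step 3: dequeue 4; queue=[0,2]; order=3,1,4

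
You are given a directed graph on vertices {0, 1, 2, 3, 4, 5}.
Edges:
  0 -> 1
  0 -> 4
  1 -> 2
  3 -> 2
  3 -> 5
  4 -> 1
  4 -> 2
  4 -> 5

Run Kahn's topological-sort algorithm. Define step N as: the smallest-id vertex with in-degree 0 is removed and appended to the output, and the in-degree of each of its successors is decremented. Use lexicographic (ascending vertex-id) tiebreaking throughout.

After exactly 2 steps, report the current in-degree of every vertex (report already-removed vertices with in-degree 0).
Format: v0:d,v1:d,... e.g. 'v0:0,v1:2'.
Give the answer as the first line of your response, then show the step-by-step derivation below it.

v0:0,v1:1,v2:2,v3:0,v4:0,v5:1

step 1: output 0; order=[0]; indeg=(0,1,3,0,0,2)
step 2: output 3; order=[0,3]; indeg=(0,1,2,0,0,1)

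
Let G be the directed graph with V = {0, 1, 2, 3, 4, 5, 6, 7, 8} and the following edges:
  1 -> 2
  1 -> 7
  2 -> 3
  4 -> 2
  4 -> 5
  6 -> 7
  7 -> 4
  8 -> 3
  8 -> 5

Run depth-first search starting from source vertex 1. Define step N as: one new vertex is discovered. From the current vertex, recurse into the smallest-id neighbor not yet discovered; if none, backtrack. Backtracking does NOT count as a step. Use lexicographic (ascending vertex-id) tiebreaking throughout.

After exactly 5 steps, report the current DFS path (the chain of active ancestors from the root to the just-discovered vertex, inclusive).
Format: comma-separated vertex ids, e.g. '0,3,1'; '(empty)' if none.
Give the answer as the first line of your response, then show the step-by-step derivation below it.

1,7,4

step 1: discover 1; path=1; order=1
step 2: discover 2; path=1>2; order=1,2
step 3: discover 3; path=1>2>3; order=1,2,3
step 4: discover 7; path=1>7; order=1,2,3,7
step 5: discover 4; path=1>7>4; order=1,2,3,7,4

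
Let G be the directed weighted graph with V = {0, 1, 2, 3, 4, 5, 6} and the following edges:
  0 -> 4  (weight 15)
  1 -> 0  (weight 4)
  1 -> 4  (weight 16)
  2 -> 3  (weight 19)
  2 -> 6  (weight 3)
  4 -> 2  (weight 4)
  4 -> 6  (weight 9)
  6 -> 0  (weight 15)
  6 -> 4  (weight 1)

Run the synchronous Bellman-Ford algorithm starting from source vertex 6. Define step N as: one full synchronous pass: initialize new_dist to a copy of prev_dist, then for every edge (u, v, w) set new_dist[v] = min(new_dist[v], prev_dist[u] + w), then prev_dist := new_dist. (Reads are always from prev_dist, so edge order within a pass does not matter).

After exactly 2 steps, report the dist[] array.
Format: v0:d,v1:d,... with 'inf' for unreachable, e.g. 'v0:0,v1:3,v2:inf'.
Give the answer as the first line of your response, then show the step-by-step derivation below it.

v0:15,v1:inf,v2:5,v3:inf,v4:1,v5:inf,v6:0

step 1: dist = v0:15,v1:inf,v2:inf,v3:inf,v4:1,v5:inf,v6:0
step 2: dist = v0:15,v1:inf,v2:5,v3:inf,v4:1,v5:inf,v6:0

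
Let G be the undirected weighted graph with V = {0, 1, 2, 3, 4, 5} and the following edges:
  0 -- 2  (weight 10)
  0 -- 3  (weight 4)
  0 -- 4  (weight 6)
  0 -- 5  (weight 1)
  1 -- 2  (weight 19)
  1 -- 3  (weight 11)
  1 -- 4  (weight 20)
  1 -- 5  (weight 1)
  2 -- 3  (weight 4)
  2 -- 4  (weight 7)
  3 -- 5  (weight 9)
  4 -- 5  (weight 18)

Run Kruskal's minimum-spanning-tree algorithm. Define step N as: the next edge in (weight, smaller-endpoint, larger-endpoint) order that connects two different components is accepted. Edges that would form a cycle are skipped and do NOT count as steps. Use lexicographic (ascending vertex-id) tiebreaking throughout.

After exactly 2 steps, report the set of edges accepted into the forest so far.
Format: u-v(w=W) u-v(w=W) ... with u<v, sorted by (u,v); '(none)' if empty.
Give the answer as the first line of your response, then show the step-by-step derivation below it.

0-5(w=1) 1-5(w=1)

step 1: add edge 0-5 (w=1); MST = {0-5(w=1)}
step 2: add edge 1-5 (w=1); MST = {0-5(w=1) 1-5(w=1)}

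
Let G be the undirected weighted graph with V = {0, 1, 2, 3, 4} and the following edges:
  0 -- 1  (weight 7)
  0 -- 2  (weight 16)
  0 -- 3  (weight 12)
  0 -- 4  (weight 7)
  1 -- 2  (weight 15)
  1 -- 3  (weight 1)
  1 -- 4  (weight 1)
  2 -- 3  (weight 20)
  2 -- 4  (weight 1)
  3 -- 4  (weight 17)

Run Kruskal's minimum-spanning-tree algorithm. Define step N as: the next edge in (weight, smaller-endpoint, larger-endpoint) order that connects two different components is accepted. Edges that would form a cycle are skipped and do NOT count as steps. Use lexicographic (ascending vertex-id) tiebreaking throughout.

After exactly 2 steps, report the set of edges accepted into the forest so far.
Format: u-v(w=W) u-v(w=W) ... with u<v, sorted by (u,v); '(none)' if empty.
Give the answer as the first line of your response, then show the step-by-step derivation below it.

1-3(w=1) 1-4(w=1)

step 1: add edge 1-3 (w=1); MST = {1-3(w=1)}
step 2: add edge 1-4 (w=1); MST = {1-3(w=1) 1-4(w=1)}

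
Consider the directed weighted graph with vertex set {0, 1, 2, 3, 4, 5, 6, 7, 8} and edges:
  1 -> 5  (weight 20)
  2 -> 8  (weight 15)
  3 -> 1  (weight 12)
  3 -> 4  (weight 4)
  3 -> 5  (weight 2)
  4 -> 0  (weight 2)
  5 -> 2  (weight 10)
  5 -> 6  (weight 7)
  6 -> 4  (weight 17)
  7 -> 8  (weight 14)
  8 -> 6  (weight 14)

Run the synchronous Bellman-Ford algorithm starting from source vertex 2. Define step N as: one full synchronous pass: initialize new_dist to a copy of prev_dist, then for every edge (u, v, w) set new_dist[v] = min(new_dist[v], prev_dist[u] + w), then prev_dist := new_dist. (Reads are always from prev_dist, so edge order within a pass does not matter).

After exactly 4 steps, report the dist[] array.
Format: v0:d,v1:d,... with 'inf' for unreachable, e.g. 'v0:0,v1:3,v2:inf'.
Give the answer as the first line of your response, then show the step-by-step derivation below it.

v0:48,v1:inf,v2:0,v3:inf,v4:46,v5:inf,v6:29,v7:inf,v8:15

step 1: dist = v0:inf,v1:inf,v2:0,v3:inf,v4:inf,v5:inf,v6:inf,v7:inf,v8:15
step 2: dist = v0:inf,v1:inf,v2:0,v3:inf,v4:inf,v5:inf,v6:29,v7:inf,v8:15
step 3: dist = v0:inf,v1:inf,v2:0,v3:inf,v4:46,v5:inf,v6:29,v7:inf,v8:15
step 4: dist = v0:48,v1:inf,v2:0,v3:inf,v4:46,v5:inf,v6:29,v7:inf,v8:15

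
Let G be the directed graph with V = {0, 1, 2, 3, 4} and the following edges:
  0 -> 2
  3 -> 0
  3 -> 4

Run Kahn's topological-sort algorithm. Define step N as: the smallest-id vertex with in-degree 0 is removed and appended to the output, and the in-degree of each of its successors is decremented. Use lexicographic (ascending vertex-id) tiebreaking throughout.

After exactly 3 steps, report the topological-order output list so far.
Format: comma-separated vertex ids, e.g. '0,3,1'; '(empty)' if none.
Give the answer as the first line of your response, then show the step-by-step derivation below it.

1,3,0

step 1: output 1; order=[1]; indeg=(1,0,1,0,1)
step 2: output 3; order=[1,3]; indeg=(0,0,1,0,0)
step 3: output 0; order=[1,3,0]; indeg=(0,0,0,0,0)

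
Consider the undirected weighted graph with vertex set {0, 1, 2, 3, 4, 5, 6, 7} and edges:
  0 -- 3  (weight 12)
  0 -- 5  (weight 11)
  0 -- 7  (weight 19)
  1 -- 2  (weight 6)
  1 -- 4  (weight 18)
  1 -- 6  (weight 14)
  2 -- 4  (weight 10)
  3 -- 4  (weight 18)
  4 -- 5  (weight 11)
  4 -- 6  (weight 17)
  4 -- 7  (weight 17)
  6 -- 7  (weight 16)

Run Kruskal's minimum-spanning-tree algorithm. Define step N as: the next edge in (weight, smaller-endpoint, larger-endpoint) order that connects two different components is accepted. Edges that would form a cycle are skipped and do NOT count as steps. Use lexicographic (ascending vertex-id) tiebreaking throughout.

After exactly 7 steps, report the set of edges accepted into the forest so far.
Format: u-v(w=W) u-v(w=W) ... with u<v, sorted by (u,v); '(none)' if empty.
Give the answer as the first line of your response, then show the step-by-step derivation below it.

0-3(w=12) 0-5(w=11) 1-2(w=6) 1-6(w=14) 2-4(w=10) 4-5(w=11) 6-7(w=16)

step 1: add edge 1-2 (w=6); MST = {1-2(w=6)}
step 2: add edge 2-4 (w=10); MST = {1-2(w=6) 2-4(w=10)}
step 3: add edge 0-5 (w=11); MST = {0-5(w=11) 1-2(w=6) 2-4(w=10)}
step 4: add edge 4-5 (w=11); MST = {0-5(w=11) 1-2(w=6) 2-4(w=10) 4-5(w=11)}
step 5: add edge 0-3 (w=12); MST = {0-3(w=12) 0-5(w=11) 1-2(w=6) 2-4(w=10) 4-5(w=11)}
step 6: add edge 1-6 (w=14); MST = {0-3(w=12) 0-5(w=11) 1-2(w=6) 1-6(w=14) 2-4(w=10) 4-5(w=11)}
step 7: add edge 6-7 (w=16); MST = {0-3(w=12) 0-5(w=11) 1-2(w=6) 1-6(w=14) 2-4(w=10) 4-5(w=11) 6-7(w=16)}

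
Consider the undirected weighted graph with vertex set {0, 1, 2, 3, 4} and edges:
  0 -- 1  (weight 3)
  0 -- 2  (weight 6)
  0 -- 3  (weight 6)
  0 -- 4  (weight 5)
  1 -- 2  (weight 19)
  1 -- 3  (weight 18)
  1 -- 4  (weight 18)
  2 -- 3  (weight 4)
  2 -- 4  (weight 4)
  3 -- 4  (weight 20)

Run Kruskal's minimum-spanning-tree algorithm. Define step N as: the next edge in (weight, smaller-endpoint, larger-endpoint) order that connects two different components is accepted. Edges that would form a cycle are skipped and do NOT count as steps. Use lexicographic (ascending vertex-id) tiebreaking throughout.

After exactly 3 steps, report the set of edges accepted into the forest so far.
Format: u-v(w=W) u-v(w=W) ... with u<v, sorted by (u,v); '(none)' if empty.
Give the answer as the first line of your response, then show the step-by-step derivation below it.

0-1(w=3) 2-3(w=4) 2-4(w=4)

step 1: add edge 0-1 (w=3); MST = {0-1(w=3)}
step 2: add edge 2-3 (w=4); MST = {0-1(w=3) 2-3(w=4)}
step 3: add edge 2-4 (w=4); MST = {0-1(w=3) 2-3(w=4) 2-4(w=4)}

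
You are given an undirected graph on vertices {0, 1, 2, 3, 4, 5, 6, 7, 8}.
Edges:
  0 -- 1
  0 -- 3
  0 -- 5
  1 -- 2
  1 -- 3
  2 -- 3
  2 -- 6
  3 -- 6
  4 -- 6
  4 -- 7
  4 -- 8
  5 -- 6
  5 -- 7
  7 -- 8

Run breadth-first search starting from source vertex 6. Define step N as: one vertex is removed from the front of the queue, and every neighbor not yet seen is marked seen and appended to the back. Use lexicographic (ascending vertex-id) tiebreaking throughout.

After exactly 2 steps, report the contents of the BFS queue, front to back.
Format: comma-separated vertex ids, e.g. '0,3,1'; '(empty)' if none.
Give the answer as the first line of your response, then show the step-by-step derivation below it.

3,4,5,1

step 1: dequeue 6; queue=[2,3,4,5]; order=6
step 2: dequeue 2; queue=[3,4,5,1]; order=6,2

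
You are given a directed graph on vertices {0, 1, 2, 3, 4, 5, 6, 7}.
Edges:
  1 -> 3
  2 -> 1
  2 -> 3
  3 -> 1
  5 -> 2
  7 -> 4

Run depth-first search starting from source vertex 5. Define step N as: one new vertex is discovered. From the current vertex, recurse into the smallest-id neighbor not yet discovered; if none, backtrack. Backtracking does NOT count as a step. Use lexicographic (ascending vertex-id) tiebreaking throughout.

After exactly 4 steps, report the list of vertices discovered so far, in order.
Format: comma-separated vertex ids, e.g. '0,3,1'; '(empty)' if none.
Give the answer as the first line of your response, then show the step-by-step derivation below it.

5,2,1,3

step 1: discover 5; path=5; order=5
step 2: discover 2; path=5>2; order=5,2
step 3: discover 1; path=5>2>1; order=5,2,1
step 4: discover 3; path=5>2>1>3; order=5,2,1,3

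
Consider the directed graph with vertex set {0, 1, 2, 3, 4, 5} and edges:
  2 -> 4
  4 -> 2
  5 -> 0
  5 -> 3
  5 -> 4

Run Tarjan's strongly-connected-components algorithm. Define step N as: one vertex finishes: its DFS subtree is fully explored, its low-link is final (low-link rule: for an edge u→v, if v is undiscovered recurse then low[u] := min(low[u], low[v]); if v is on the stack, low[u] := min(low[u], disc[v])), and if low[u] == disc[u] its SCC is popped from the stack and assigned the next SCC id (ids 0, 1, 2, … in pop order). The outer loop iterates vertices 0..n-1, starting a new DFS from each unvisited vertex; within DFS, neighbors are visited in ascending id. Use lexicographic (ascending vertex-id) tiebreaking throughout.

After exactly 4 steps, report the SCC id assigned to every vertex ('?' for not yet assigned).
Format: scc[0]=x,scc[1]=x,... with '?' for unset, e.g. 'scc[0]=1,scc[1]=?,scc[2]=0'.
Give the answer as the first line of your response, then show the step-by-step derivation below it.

scc[0]=0,scc[1]=1,scc[2]=2,scc[3]=?,scc[4]=2,scc[5]=?

step 1: low=(low[0]=0,low[1]=?,low[2]=?,low[3]=?,low[4]=?,low[5]=?); scc=(scc[0]=0,scc[1]=?,scc[2]=?,scc[3]=?,scc[4]=?,scc[5]=?)
step 2: low=(low[0]=0,low[1]=1,low[2]=?,low[3]=?,low[4]=?,low[5]=?); scc=(scc[0]=0,scc[1]=1,scc[2]=?,scc[3]=?,scc[4]=?,scc[5]=?)
step 3: low=(low[0]=0,low[1]=1,low[2]=2,low[3]=?,low[4]=2,low[5]=?); scc=(scc[0]=0,scc[1]=1,scc[2]=?,scc[3]=?,scc[4]=?,scc[5]=?)
step 4: low=(low[0]=0,low[1]=1,low[2]=2,low[3]=?,low[4]=2,low[5]=?); scc=(scc[0]=0,scc[1]=1,scc[2]=2,scc[3]=?,scc[4]=2,scc[5]=?)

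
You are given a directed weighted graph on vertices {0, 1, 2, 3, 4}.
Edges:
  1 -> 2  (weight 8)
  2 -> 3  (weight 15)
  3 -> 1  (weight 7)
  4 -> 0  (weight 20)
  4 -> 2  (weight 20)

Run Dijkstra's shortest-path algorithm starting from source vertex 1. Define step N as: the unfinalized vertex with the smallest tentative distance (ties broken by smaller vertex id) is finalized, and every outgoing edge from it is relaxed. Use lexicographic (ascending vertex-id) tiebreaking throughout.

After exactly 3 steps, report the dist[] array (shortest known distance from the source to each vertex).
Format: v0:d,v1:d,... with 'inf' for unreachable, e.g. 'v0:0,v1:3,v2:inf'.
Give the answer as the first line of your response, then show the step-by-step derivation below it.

v0:inf,v1:0,v2:8,v3:23,v4:inf

step 1: dist = v0:inf,v1:0,v2:8,v3:inf,v4:inf
step 2: dist = v0:inf,v1:0,v2:8,v3:23,v4:inf
step 3: dist = v0:inf,v1:0,v2:8,v3:23,v4:inf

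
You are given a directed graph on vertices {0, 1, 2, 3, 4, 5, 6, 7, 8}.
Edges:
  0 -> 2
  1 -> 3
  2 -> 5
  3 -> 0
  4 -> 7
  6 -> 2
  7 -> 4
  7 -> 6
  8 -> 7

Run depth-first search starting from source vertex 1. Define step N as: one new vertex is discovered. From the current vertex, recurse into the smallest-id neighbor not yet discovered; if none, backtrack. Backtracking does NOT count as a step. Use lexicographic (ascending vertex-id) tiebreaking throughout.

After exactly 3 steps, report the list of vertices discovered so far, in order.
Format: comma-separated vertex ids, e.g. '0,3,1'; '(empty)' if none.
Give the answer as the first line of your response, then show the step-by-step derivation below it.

1,3,0

step 1: discover 1; path=1; order=1
step 2: discover 3; path=1>3; order=1,3
step 3: discover 0; path=1>3>0; order=1,3,0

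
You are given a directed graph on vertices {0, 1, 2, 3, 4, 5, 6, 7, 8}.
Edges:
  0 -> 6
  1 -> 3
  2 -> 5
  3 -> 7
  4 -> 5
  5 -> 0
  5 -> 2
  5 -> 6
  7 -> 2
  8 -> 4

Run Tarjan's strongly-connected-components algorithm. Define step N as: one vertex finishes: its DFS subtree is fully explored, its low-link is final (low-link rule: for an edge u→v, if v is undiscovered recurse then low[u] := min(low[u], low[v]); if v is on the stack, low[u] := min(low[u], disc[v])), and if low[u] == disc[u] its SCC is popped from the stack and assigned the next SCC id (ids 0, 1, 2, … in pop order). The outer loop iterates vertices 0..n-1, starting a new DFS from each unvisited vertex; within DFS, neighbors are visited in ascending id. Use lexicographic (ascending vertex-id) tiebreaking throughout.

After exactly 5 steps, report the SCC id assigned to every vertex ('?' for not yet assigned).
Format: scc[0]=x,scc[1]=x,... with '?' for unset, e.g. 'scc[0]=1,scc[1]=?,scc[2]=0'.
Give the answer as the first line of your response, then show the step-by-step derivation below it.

scc[0]=1,scc[1]=?,scc[2]=2,scc[3]=?,scc[4]=?,scc[5]=2,scc[6]=0,scc[7]=3,scc[8]=?

step 1: low=(low[0]=0,low[1]=?,low[2]=?,low[3]=?,low[4]=?,low[5]=?,low[6]=1,low[7]=?,low[8]=?); scc=(scc[0]=?,scc[1]=?,scc[2]=?,scc[3]=?,scc[4]=?,scc[5]=?,scc[6]=0,scc[7]=?,scc[8]=?)
step 2: low=(low[0]=0,low[1]=?,low[2]=?,low[3]=?,low[4]=?,low[5]=?,low[6]=1,low[7]=?,low[8]=?); scc=(scc[0]=1,scc[1]=?,scc[2]=?,scc[3]=?,scc[4]=?,scc[5]=?,scc[6]=0,scc[7]=?,scc[8]=?)
step 3: low=(low[0]=0,low[1]=2,low[2]=5,low[3]=3,low[4]=?,low[5]=5,low[6]=1,low[7]=4,low[8]=?); scc=(scc[0]=1,scc[1]=?,scc[2]=?,scc[3]=?,scc[4]=?,scc[5]=?,scc[6]=0,scc[7]=?,scc[8]=?)
step 4: low=(low[0]=0,low[1]=2,low[2]=5,low[3]=3,low[4]=?,low[5]=5,low[6]=1,low[7]=4,low[8]=?); scc=(scc[0]=1,scc[1]=?,scc[2]=2,scc[3]=?,scc[4]=?,scc[5]=2,scc[6]=0,scc[7]=?,scc[8]=?)
step 5: low=(low[0]=0,low[1]=2,low[2]=5,low[3]=3,low[4]=?,low[5]=5,low[6]=1,low[7]=4,low[8]=?); scc=(scc[0]=1,scc[1]=?,scc[2]=2,scc[3]=?,scc[4]=?,scc[5]=2,scc[6]=0,scc[7]=3,scc[8]=?)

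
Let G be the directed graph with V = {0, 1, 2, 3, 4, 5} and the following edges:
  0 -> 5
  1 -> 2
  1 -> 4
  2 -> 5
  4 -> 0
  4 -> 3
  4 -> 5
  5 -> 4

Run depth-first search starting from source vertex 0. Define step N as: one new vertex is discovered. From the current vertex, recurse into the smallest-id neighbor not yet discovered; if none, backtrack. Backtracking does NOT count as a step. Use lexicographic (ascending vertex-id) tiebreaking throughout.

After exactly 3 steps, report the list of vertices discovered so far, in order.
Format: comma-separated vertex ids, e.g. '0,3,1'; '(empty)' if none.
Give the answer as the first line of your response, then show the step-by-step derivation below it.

0,5,4

step 1: discover 0; path=0; order=0
step 2: discover 5; path=0>5; order=0,5
step 3: discover 4; path=0>5>4; order=0,5,4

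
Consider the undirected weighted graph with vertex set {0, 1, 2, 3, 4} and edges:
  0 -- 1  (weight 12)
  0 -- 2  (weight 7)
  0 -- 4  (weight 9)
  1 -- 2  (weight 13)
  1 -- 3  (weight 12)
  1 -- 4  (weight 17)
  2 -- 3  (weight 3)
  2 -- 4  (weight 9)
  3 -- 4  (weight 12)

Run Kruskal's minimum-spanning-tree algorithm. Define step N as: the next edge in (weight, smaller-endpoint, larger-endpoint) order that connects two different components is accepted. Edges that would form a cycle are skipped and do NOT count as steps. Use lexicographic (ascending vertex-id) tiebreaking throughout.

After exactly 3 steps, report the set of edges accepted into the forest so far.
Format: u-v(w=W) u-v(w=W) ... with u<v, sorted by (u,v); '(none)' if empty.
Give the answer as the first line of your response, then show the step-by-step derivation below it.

0-2(w=7) 0-4(w=9) 2-3(w=3)

step 1: add edge 2-3 (w=3); MST = {2-3(w=3)}
step 2: add edge 0-2 (w=7); MST = {0-2(w=7) 2-3(w=3)}
step 3: add edge 0-4 (w=9); MST = {0-2(w=7) 0-4(w=9) 2-3(w=3)}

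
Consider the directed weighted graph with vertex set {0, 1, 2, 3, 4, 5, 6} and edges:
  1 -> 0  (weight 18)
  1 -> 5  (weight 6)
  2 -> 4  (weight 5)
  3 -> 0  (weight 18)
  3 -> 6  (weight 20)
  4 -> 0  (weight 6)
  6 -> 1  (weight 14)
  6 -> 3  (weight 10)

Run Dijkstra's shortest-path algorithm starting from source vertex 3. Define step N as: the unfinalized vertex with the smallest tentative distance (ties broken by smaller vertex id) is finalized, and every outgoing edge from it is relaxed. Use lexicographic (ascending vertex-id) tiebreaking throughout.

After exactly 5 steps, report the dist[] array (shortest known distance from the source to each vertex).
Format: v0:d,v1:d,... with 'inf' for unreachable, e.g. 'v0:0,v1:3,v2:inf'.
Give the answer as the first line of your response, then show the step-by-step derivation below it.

v0:18,v1:34,v2:inf,v3:0,v4:inf,v5:40,v6:20

step 1: dist = v0:18,v1:inf,v2:inf,v3:0,v4:inf,v5:inf,v6:20
step 2: dist = v0:18,v1:inf,v2:inf,v3:0,v4:inf,v5:inf,v6:20
step 3: dist = v0:18,v1:34,v2:inf,v3:0,v4:inf,v5:inf,v6:20
step 4: dist = v0:18,v1:34,v2:inf,v3:0,v4:inf,v5:40,v6:20
step 5: dist = v0:18,v1:34,v2:inf,v3:0,v4:inf,v5:40,v6:20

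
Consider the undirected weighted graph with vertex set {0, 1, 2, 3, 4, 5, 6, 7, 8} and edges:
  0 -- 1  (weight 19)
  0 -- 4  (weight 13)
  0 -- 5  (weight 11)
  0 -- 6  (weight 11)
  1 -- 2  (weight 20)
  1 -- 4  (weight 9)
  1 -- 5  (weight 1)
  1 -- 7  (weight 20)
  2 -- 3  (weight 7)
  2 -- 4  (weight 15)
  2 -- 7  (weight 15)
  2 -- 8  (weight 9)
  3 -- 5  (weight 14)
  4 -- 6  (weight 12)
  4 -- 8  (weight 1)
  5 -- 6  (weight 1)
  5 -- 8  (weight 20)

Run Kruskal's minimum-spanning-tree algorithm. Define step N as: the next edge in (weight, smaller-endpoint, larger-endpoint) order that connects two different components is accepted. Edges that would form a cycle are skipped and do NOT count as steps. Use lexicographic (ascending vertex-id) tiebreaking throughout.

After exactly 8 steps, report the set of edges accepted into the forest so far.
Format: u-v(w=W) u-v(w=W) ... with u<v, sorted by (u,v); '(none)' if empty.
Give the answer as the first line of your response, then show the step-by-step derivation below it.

0-5(w=11) 1-4(w=9) 1-5(w=1) 2-3(w=7) 2-7(w=15) 2-8(w=9) 4-8(w=1) 5-6(w=1)

step 1: add edge 1-5 (w=1); MST = {1-5(w=1)}
step 2: add edge 4-8 (w=1); MST = {1-5(w=1) 4-8(w=1)}
step 3: add edge 5-6 (w=1); MST = {1-5(w=1) 4-8(w=1) 5-6(w=1)}
step 4: add edge 2-3 (w=7); MST = {1-5(w=1) 2-3(w=7) 4-8(w=1) 5-6(w=1)}
step 5: add edge 1-4 (w=9); MST = {1-4(w=9) 1-5(w=1) 2-3(w=7) 4-8(w=1) 5-6(w=1)}
step 6: add edge 2-8 (w=9); MST = {1-4(w=9) 1-5(w=1) 2-3(w=7) 2-8(w=9) 4-8(w=1) 5-6(w=1)}
step 7: add edge 0-5 (w=11); MST = {0-5(w=11) 1-4(w=9) 1-5(w=1) 2-3(w=7) 2-8(w=9) 4-8(w=1) 5-6(w=1)}
step 8: add edge 2-7 (w=15); MST = {0-5(w=11) 1-4(w=9) 1-5(w=1) 2-3(w=7) 2-7(w=15) 2-8(w=9) 4-8(w=1) 5-6(w=1)}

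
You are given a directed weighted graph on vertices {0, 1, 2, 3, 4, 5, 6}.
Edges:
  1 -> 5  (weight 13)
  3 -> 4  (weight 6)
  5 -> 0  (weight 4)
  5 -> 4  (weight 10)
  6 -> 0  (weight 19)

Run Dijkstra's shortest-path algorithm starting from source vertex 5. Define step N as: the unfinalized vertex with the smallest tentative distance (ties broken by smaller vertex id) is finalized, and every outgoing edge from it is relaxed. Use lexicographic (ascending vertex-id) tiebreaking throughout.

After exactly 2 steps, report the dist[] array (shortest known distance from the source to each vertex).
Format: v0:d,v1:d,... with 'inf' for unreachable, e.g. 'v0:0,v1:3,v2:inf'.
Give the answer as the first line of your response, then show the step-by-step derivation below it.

v0:4,v1:inf,v2:inf,v3:inf,v4:10,v5:0,v6:inf

step 1: dist = v0:4,v1:inf,v2:inf,v3:inf,v4:10,v5:0,v6:inf
step 2: dist = v0:4,v1:inf,v2:inf,v3:inf,v4:10,v5:0,v6:inf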